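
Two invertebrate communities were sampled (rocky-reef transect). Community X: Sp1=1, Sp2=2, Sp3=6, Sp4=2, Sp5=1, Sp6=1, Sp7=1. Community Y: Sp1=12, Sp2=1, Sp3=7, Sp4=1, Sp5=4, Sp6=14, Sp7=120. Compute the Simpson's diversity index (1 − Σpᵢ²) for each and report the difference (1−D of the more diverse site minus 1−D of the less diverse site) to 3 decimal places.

Community X: N=14, proportions 0.07143, 0.14286, 0.42857, 0.14286, 0.07143, 0.07143, 0.07143, giving 1−D = 0.75510 (working shown to 5 dp, full precision carried).
Community Y: N=159, proportions 0.07547, 0.00629, 0.04403, 0.00629, 0.02516, 0.08805, 0.75472, giving 1−D = 0.41430.
Difference = |0.75510 − 0.41430| = 0.34080, i.e. 0.341 to 3 decimal places.

0.341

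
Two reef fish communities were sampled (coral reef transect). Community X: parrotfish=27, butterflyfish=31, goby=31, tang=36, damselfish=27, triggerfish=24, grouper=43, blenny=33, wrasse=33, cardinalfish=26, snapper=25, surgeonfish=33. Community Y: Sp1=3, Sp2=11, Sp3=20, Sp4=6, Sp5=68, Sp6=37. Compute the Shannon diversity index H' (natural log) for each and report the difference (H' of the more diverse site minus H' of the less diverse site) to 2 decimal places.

Community X: N=369, proportions 0.0732, 0.084, 0.084, 0.0976, 0.0732, 0.065, 0.1165, 0.0894, 0.0894, 0.0705, 0.0678, 0.0894, giving H' = 2.4711 (working shown to 4 dp, full precision carried).
Community Y: N=145, proportions 0.0207, 0.0759, 0.1379, 0.0414, 0.469, 0.2552, giving H' = 1.3845.
Difference = |2.4711 − 1.3845| = 1.0866, i.e. 1.09 to 2 decimal places.

1.09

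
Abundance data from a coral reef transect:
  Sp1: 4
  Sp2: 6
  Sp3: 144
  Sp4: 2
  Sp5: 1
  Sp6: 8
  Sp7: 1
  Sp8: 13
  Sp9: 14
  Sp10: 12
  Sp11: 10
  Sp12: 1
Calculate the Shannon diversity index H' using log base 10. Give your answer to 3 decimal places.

Total N = 4+6+144+2+1+8+1+13+14+12+10+1 = 216, so the proportions are 0.01852, 0.02778, 0.66667, 0.00926, 0.00463, 0.03704, 0.00463, 0.06019, 0.06481, 0.05556, 0.0463, 0.00463 (working shown to 5 dp, full precision carried).
Each pᵢ log₁₀ pᵢ term: 0.01852×(-1.73239)=-0.03208, 0.02778×(-1.55630)=-0.04323, 0.66667×(-0.17609)=-0.11739, 0.00926×(-2.03342)=-0.01883, 0.00463×(-2.33445)=-0.01081, 0.03704×(-1.43136)=-0.05301, 0.00463×(-2.33445)=-0.01081, 0.06019×(-1.22051)=-0.07346, 0.06481×(-1.18833)=-0.07702, 0.05556×(-1.25527)=-0.06974, 0.0463×(-1.33445)=-0.06178, 0.00463×(-2.33445)=-0.01081.
Sum = -0.57897, so H' = 0.579.

0.579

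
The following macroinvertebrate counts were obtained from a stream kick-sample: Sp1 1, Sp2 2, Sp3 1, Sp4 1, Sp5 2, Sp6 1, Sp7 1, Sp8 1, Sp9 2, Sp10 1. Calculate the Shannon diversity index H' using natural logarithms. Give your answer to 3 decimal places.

Total N = 1+2+1+1+2+1+1+1+2+1 = 13, so the proportions are 0.07692, 0.15385, 0.07692, 0.07692, 0.15385, 0.07692, 0.07692, 0.07692, 0.15385, 0.07692 (working shown to 5 dp, full precision carried).
Each pᵢ ln pᵢ term: 0.07692×(-2.56495)=-0.19730, 0.15385×(-1.87180)=-0.28797, 0.07692×(-2.56495)=-0.19730, 0.07692×(-2.56495)=-0.19730, 0.15385×(-1.87180)=-0.28797, 0.07692×(-2.56495)=-0.19730, 0.07692×(-2.56495)=-0.19730, 0.07692×(-2.56495)=-0.19730, 0.15385×(-1.87180)=-0.28797, 0.07692×(-2.56495)=-0.19730.
Sum = -2.24504, so H' = 2.245.

2.245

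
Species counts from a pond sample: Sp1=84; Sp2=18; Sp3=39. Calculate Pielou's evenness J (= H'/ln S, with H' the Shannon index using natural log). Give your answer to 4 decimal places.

Total N = 84+18+39 = 141, so the proportions are 0.595745, 0.12766, 0.276596 (working shown to 6 dp, full precision carried).
H' = −Σ pᵢ ln pᵢ = −((-0.308562) + (-0.262773) + (-0.355480)) = 0.926815.
With S = 3 species, ln S = 1.098612, so J = 0.926815/1.098612 = 0.843624, i.e. 0.8436 to 4 decimal places.

0.8436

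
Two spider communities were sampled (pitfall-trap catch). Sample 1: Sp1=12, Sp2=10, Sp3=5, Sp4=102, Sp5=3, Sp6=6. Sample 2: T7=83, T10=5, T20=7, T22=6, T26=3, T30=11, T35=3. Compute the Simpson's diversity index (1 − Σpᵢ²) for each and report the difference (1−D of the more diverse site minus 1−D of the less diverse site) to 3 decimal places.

0.050

Sample 1: N=138, proportions 0.08696, 0.07246, 0.03623, 0.73913, 0.02174, 0.04348, giving 1−D = 0.43720 (working shown to 5 dp, full precision carried).
Sample 2: N=118, proportions 0.70339, 0.04237, 0.05932, 0.05085, 0.02542, 0.09322, 0.02542, giving 1−D = 0.48736.
Difference = |0.43720 − 0.48736| = 0.05016, i.e. 0.050 to 3 decimal places.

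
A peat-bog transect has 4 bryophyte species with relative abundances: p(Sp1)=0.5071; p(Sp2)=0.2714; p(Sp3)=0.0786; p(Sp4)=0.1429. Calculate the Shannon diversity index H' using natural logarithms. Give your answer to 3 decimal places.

Each pᵢ ln pᵢ term (working shown to 5 dp, full precision carried): 0.5071×(-0.67905)=-0.34434, 0.2714×(-1.30416)=-0.35395, 0.0786×(-2.54338)=-0.19991, 0.1429×(-1.94561)=-0.27803.
Sum = -1.17623, so H' = 1.176.

1.176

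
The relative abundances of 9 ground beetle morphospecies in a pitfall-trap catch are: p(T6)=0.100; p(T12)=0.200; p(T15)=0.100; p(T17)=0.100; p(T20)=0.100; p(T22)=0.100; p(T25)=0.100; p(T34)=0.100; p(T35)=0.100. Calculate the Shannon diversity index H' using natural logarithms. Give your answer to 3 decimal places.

2.164

Each pᵢ ln pᵢ term (working shown to 5 dp, full precision carried): 0.1×(-2.30259)=-0.23026, 0.2×(-1.60944)=-0.32189, 0.1×(-2.30259)=-0.23026, 0.1×(-2.30259)=-0.23026, 0.1×(-2.30259)=-0.23026, 0.1×(-2.30259)=-0.23026, 0.1×(-2.30259)=-0.23026, 0.1×(-2.30259)=-0.23026, 0.1×(-2.30259)=-0.23026.
Sum = -2.16396, so H' = 2.164.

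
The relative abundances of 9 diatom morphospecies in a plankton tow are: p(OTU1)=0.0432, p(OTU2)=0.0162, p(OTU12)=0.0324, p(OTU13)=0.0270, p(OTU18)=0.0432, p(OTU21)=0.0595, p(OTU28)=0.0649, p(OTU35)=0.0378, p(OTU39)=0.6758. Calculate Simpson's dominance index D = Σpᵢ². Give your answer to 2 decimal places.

D = 0.0432² + 0.0162² + 0.0324² + 0.027² + 0.0432² + 0.0595² + 0.0649² + 0.0378² + 0.6758² = 0.0019 + 0.0003 + 0.0010 + 0.0007 + 0.0019 + 0.0035 + 0.0042 + 0.0014 + 0.4567 = 0.4717 (working shown to 4 dp, full precision carried).
To 2 decimal places, D = 0.47.

0.47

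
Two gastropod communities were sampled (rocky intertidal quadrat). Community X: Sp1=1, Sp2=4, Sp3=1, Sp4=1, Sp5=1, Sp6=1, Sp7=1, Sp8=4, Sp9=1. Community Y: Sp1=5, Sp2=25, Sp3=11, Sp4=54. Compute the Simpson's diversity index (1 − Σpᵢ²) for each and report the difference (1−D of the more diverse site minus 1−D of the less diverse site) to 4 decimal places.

Community X: N=15, proportions 0.066667, 0.266667, 0.066667, 0.066667, 0.066667, 0.066667, 0.066667, 0.266667, 0.066667, giving 1−D = 0.826667 (working shown to 6 dp, full precision carried).
Community Y: N=95, proportions 0.052632, 0.263158, 0.115789, 0.568421, giving 1−D = 0.591468.
Difference = |0.826667 − 0.591468| = 0.235199, i.e. 0.2352 to 4 decimal places.

0.2352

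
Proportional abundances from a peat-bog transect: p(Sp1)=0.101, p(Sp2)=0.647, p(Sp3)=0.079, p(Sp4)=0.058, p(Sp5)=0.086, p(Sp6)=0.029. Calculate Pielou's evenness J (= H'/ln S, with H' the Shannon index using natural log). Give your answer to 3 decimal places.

0.666

H' = −Σ pᵢ ln pᵢ = −((-0.23156) + (-0.28171) + (-0.20053) + (-0.16514) + (-0.21099) + (-0.10267)) = 1.19260 (working shown to 5 dp, full precision carried).
With S = 6 species, ln S = 1.79176, so J = 1.19260/1.79176 = 0.66560, i.e. 0.666 to 3 decimal places.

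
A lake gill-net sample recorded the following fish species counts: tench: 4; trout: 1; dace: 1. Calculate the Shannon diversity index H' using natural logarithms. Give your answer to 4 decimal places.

Total N = 4+1+1 = 6, so the proportions are 0.666667, 0.166667, 0.166667 (working shown to 6 dp, full precision carried).
Each pᵢ ln pᵢ term: 0.666667×(-0.405465)=-0.270310, 0.166667×(-1.791759)=-0.298627, 0.166667×(-1.791759)=-0.298627.
Sum = -0.867563, so H' = 0.8676.

0.8676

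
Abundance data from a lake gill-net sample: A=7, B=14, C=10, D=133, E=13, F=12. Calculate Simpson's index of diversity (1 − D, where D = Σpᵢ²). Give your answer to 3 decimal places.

Total N = 7+14+10+133+13+12 = 189, so the proportions are 0.03704, 0.07407, 0.05291, 0.7037, 0.06878, 0.06349 (working shown to 5 dp, full precision carried).
D = 0.03704² + 0.07407² + 0.05291² + 0.7037² + 0.06878² + 0.06349² = 0.00137 + 0.00549 + 0.00280 + 0.49520 + 0.00473 + 0.00403 = 0.51362.
So 1 − D = 0.48638, i.e. 0.486 to 3 decimal places.

0.486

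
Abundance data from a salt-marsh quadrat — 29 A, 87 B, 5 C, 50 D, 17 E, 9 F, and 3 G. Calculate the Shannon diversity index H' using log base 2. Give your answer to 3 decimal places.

2.154

Total N = 29+87+5+50+17+9+3 = 200, so the proportions are 0.145, 0.435, 0.025, 0.25, 0.085, 0.045, 0.015 (working shown to 5 dp, full precision carried).
Each pᵢ log₂ pᵢ term: 0.145×(-2.78588)=-0.40395, 0.435×(-1.20091)=-0.52240, 0.025×(-5.32193)=-0.13305, 0.25×(-2.00000)=-0.50000, 0.085×(-3.55639)=-0.30229, 0.045×(-4.47393)=-0.20133, 0.015×(-6.05889)=-0.09088.
Sum = -2.15390, so H' = 2.154.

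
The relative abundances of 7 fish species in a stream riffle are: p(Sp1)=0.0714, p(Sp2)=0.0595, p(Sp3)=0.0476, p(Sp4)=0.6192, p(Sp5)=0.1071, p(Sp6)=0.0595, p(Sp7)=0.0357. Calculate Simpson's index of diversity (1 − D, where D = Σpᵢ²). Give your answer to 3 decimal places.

D = 0.0714² + 0.0595² + 0.0476² + 0.6192² + 0.1071² + 0.0595² + 0.0357² = 0.00510 + 0.00354 + 0.00227 + 0.38341 + 0.01147 + 0.00354 + 0.00127 = 0.41060 (working shown to 5 dp, full precision carried).
So 1 − D = 0.58940, i.e. 0.589 to 3 decimal places.

0.589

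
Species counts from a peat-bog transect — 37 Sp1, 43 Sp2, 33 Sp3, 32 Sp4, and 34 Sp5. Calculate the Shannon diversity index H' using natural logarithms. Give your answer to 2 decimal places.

Total N = 37+43+33+32+34 = 179, so the proportions are 0.2067, 0.2402, 0.1844, 0.1788, 0.1899 (working shown to 4 dp, full precision carried).
Each pᵢ ln pᵢ term: 0.2067×(-1.5765)=-0.3259, 0.2402×(-1.4262)=-0.3426, 0.1844×(-1.6909)=-0.3117, 0.1788×(-1.7216)=-0.3078, 0.1899×(-1.6610)=-0.3155.
Sum = -1.6035, so H' = 1.60.

1.60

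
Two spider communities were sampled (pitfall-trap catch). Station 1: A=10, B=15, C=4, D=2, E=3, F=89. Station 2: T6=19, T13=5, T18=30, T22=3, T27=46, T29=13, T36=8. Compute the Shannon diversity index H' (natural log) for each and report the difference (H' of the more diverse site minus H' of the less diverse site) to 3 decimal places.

0.668

Station 1: N=123, proportions 0.0813, 0.12195, 0.03252, 0.01626, 0.02439, 0.72358, giving H' = 0.96371 (working shown to 5 dp, full precision carried).
Station 2: N=124, proportions 0.15323, 0.04032, 0.24194, 0.02419, 0.37097, 0.10484, 0.06452, giving H' = 1.63141.
Difference = |0.96371 − 1.63141| = 0.66770, i.e. 0.668 to 3 decimal places.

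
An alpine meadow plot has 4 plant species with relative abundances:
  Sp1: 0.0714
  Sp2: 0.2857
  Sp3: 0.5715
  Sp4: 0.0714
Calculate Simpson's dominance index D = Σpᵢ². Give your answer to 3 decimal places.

0.418

D = 0.0714² + 0.2857² + 0.5715² + 0.0714² = 0.00510 + 0.08162 + 0.32661 + 0.00510 = 0.41843 (working shown to 5 dp, full precision carried).
To 3 decimal places, D = 0.418.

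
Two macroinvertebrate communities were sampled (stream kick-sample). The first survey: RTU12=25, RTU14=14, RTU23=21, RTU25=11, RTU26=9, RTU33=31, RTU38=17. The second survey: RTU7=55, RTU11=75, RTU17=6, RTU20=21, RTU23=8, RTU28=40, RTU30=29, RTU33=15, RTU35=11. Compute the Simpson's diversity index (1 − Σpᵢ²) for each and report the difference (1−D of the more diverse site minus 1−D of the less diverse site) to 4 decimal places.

The first survey: N=128, proportions 0.195312, 0.109375, 0.164062, 0.085938, 0.070312, 0.242188, 0.132812, giving 1−D = 0.834351 (working shown to 6 dp, full precision carried).
The second survey: N=260, proportions 0.211538, 0.288462, 0.023077, 0.080769, 0.030769, 0.153846, 0.111538, 0.057692, 0.042308, giving 1−D = 0.822811.
Difference = |0.834351 − 0.822811| = 0.011540, i.e. 0.0115 to 4 decimal places.

0.0115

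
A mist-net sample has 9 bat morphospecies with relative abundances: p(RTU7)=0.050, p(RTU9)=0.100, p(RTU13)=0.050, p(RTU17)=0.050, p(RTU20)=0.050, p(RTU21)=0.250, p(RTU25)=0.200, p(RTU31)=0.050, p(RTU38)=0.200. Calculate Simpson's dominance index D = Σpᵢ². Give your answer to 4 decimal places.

D = 0.05² + 0.1² + 0.05² + 0.05² + 0.05² + 0.25² + 0.2² + 0.05² + 0.2² = 0.002500 + 0.010000 + 0.002500 + 0.002500 + 0.002500 + 0.062500 + 0.040000 + 0.002500 + 0.040000 = 0.165000 (working shown to 6 dp, full precision carried).
To 4 decimal places, D = 0.1650.

0.1650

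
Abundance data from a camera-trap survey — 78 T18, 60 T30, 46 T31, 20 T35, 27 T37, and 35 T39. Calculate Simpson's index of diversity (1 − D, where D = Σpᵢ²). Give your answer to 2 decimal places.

Total N = 78+60+46+20+27+35 = 266, so the proportions are 0.2932, 0.2256, 0.1729, 0.0752, 0.1015, 0.1316 (working shown to 4 dp, full precision carried).
D = 0.2932² + 0.2256² + 0.1729² + 0.0752² + 0.1015² + 0.1316² = 0.0860 + 0.0509 + 0.0299 + 0.0057 + 0.0103 + 0.0173 = 0.2000.
So 1 − D = 0.8000, i.e. 0.80 to 2 decimal places.

0.80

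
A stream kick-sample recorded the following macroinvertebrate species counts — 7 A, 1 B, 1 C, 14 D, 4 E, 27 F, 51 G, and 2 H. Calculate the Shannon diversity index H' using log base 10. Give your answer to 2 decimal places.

Total N = 7+1+1+14+4+27+51+2 = 107, so the proportions are 0.0654, 0.0093, 0.0093, 0.1308, 0.0374, 0.2523, 0.4766, 0.0187 (working shown to 4 dp, full precision carried).
Each pᵢ log₁₀ pᵢ term: 0.0654×(-1.1843)=-0.0775, 0.0093×(-2.0294)=-0.0190, 0.0093×(-2.0294)=-0.0190, 0.1308×(-0.8833)=-0.1156, 0.0374×(-1.4273)=-0.0534, 0.2523×(-0.5980)=-0.1509, 0.4766×(-0.3218)=-0.1534, 0.0187×(-1.7284)=-0.0323.
Sum = -0.6209, so H' = 0.62.

0.62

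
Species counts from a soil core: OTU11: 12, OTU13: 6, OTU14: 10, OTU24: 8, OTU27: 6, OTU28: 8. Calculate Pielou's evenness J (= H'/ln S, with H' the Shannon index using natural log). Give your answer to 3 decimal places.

Total N = 12+6+10+8+6+8 = 50, so the proportions are 0.24, 0.12, 0.2, 0.16, 0.12, 0.16 (working shown to 5 dp, full precision carried).
H' = −Σ pᵢ ln pᵢ = −((-0.34251) + (-0.25443) + (-0.32189) + (-0.29321) + (-0.25443) + (-0.29321)) = 1.75968.
With S = 6 species, ln S = 1.79176, so J = 1.75968/1.79176 = 0.98210, i.e. 0.982 to 3 decimal places.

0.982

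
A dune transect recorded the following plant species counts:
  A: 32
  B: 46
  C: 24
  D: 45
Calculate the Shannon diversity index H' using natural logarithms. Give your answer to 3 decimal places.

Total N = 32+46+24+45 = 147, so the proportions are 0.21769, 0.31293, 0.16327, 0.30612 (working shown to 5 dp, full precision carried).
Each pᵢ ln pᵢ term: 0.21769×(-1.52470)=-0.33191, 0.31293×(-1.16179)=-0.36355, 0.16327×(-1.81238)=-0.29590, 0.30612×(-1.18377)=-0.36238.
Sum = -1.35374, so H' = 1.354.

1.354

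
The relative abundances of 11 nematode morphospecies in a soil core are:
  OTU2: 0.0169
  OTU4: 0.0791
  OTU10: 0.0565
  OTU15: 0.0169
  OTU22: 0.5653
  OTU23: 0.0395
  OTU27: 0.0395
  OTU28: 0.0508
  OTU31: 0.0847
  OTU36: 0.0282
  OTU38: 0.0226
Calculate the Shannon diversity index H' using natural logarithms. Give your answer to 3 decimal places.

Each pᵢ ln pᵢ term (working shown to 5 dp, full precision carried): 0.0169×(-4.08044)=-0.06896, 0.0791×(-2.53704)=-0.20068, 0.0565×(-2.87351)=-0.16235, 0.0169×(-4.08044)=-0.06896, 0.5653×(-0.57040)=-0.32245, 0.0395×(-3.23145)=-0.12764, 0.0395×(-3.23145)=-0.12764, 0.0508×(-2.97986)=-0.15138, 0.0847×(-2.46864)=-0.20909, 0.0282×(-3.56843)=-0.10063, 0.0226×(-3.78981)=-0.08565.
Sum = -1.62543, so H' = 1.625.

1.625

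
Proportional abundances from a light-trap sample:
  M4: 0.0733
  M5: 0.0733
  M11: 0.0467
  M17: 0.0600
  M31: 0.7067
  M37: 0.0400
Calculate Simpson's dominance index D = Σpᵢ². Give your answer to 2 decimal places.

D = 0.0733² + 0.0733² + 0.0467² + 0.06² + 0.7067² + 0.04² = 0.0054 + 0.0054 + 0.0022 + 0.0036 + 0.4994 + 0.0016 = 0.5176 (working shown to 4 dp, full precision carried).
To 2 decimal places, D = 0.52.

0.52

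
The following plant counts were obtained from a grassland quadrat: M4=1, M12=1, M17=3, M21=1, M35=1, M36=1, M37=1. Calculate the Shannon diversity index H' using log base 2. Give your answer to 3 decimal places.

2.642

Total N = 1+1+3+1+1+1+1 = 9, so the proportions are 0.11111, 0.11111, 0.33333, 0.11111, 0.11111, 0.11111, 0.11111 (working shown to 5 dp, full precision carried).
Each pᵢ log₂ pᵢ term: 0.11111×(-3.16993)=-0.35221, 0.11111×(-3.16993)=-0.35221, 0.33333×(-1.58496)=-0.52832, 0.11111×(-3.16993)=-0.35221, 0.11111×(-3.16993)=-0.35221, 0.11111×(-3.16993)=-0.35221, 0.11111×(-3.16993)=-0.35221.
Sum = -2.64160, so H' = 2.642.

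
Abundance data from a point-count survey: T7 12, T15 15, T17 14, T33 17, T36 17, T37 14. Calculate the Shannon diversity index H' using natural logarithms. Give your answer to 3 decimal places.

Total N = 12+15+14+17+17+14 = 89, so the proportions are 0.13483, 0.16854, 0.1573, 0.19101, 0.19101, 0.1573 (working shown to 5 dp, full precision carried).
Each pᵢ ln pᵢ term: 0.13483×(-2.00373)=-0.27017, 0.16854×(-1.78059)=-0.30010, 0.1573×(-1.84958)=-0.29095, 0.19101×(-1.65542)=-0.31620, 0.19101×(-1.65542)=-0.31620, 0.1573×(-1.84958)=-0.29095.
Sum = -1.78456, so H' = 1.785.

1.785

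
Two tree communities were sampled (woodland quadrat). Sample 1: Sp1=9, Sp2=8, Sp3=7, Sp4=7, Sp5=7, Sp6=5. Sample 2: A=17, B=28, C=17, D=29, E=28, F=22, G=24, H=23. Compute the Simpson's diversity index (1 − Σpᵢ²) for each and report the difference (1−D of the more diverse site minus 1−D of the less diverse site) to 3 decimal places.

0.042

Sample 1: N=43, proportions 0.2093, 0.18605, 0.16279, 0.16279, 0.16279, 0.11628, giving 1−D = 0.82856 (working shown to 5 dp, full precision carried).
Sample 2: N=188, proportions 0.09043, 0.14894, 0.09043, 0.15426, 0.14894, 0.11702, 0.12766, 0.12234, giving 1−D = 0.87053.
Difference = |0.82856 − 0.87053| = 0.04197, i.e. 0.042 to 3 decimal places.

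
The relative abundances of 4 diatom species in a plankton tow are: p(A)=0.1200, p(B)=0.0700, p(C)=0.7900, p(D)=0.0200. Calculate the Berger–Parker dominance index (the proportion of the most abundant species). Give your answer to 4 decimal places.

0.7900

The largest proportion is 0.79, i.e. d = 0.7900 to 4 decimal places.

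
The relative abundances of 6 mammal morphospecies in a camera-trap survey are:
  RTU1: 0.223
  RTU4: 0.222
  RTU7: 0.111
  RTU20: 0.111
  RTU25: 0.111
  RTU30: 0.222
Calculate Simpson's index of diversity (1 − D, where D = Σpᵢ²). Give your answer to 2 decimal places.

D = 0.223² + 0.222² + 0.111² + 0.111² + 0.111² + 0.222² = 0.0497 + 0.0493 + 0.0123 + 0.0123 + 0.0123 + 0.0493 = 0.1853 (working shown to 4 dp, full precision carried).
So 1 − D = 0.8147, i.e. 0.81 to 2 decimal places.

0.81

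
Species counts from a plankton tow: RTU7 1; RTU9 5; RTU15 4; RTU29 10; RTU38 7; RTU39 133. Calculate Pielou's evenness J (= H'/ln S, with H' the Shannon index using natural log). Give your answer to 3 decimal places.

0.388

Total N = 1+5+4+10+7+133 = 160, so the proportions are 0.00625, 0.03125, 0.025, 0.0625, 0.04375, 0.83125 (working shown to 5 dp, full precision carried).
H' = −Σ pᵢ ln pᵢ = −((-0.03172) + (-0.10830) + (-0.09222) + (-0.17329) + (-0.13691) + (-0.15364)) = 0.69607.
With S = 6 species, ln S = 1.79176, so J = 0.69607/1.79176 = 0.38849, i.e. 0.388 to 3 decimal places.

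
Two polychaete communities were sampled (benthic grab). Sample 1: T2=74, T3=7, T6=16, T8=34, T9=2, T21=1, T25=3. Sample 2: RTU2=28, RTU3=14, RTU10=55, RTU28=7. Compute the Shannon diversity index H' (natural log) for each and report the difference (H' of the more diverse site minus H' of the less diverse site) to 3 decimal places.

0.121

Sample 1: N=137, proportions 0.54015, 0.05109, 0.11679, 0.24818, 0.0146, 0.0073, 0.0219, giving H' = 1.26259 (working shown to 5 dp, full precision carried).
Sample 2: N=104, proportions 0.26923, 0.13462, 0.52885, 0.06731, giving H' = 1.14176.
Difference = |1.26259 − 1.14176| = 0.12083, i.e. 0.121 to 3 decimal places.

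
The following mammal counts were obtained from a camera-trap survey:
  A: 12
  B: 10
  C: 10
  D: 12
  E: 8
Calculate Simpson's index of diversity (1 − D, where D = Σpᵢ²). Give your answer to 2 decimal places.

0.80

Total N = 12+10+10+12+8 = 52, so the proportions are 0.2308, 0.1923, 0.1923, 0.2308, 0.1538 (working shown to 4 dp, full precision carried).
D = 0.2308² + 0.1923² + 0.1923² + 0.2308² + 0.1538² = 0.0533 + 0.0370 + 0.0370 + 0.0533 + 0.0237 = 0.2041.
So 1 − D = 0.7959, i.e. 0.80 to 2 decimal places.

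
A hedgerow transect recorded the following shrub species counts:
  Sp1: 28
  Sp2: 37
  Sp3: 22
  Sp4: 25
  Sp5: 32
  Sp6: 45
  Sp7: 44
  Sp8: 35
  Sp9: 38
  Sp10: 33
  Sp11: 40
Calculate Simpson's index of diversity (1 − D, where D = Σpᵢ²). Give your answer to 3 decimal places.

0.905

Total N = 28+37+22+25+32+45+44+35+38+33+40 = 379, so the proportions are 0.07388, 0.09763, 0.05805, 0.06596, 0.08443, 0.11873, 0.11609, 0.09235, 0.10026, 0.08707, 0.10554 (working shown to 5 dp, full precision carried).
D = 0.07388² + 0.09763² + 0.05805² + 0.06596² + 0.08443² + 0.11873² + 0.11609² + 0.09235² + 0.10026² + 0.08707² + 0.10554² = 0.00546 + 0.00953 + 0.00337 + 0.00435 + 0.00713 + 0.01410 + 0.01348 + 0.00853 + 0.01005 + 0.00758 + 0.01114 = 0.09472.
So 1 − D = 0.90528, i.e. 0.905 to 3 decimal places.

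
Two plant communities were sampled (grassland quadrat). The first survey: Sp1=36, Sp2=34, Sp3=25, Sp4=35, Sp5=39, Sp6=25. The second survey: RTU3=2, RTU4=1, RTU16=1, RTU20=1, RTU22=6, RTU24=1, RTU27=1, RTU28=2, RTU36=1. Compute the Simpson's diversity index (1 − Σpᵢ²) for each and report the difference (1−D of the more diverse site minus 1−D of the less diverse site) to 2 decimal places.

The first survey: N=194, proportions 0.1856, 0.1753, 0.1289, 0.1804, 0.201, 0.1289, giving 1−D = 0.8287 (working shown to 4 dp, full precision carried).
The second survey: N=16, proportions 0.125, 0.0625, 0.0625, 0.0625, 0.375, 0.0625, 0.0625, 0.125, 0.0625, giving 1−D = 0.8047.
Difference = |0.8287 − 0.8047| = 0.0240, i.e. 0.02 to 2 decimal places.

0.02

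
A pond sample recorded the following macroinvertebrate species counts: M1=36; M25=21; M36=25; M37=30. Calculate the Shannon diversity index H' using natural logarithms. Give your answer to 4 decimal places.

1.3663

Total N = 36+21+25+30 = 112, so the proportions are 0.321429, 0.1875, 0.223214, 0.267857 (working shown to 6 dp, full precision carried).
Each pᵢ ln pᵢ term: 0.321429×(-1.134980)=-0.364815, 0.1875×(-1.673976)=-0.313871, 0.223214×(-1.499623)=-0.334737, 0.267857×(-1.317301)=-0.352849.
Sum = -1.366271, so H' = 1.3663.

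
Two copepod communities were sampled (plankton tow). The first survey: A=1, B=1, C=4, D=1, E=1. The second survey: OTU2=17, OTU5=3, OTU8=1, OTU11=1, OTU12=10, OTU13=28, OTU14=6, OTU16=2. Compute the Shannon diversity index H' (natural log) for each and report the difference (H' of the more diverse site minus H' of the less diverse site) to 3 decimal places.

The first survey: N=8, proportions 0.125, 0.125, 0.5, 0.125, 0.125, giving H' = 1.38629 (working shown to 5 dp, full precision carried).
The second survey: N=68, proportions 0.25, 0.04412, 0.01471, 0.01471, 0.14706, 0.41176, 0.08824, 0.02941, giving H' = 1.57355.
Difference = |1.38629 − 1.57355| = 0.18726, i.e. 0.187 to 3 decimal places.

0.187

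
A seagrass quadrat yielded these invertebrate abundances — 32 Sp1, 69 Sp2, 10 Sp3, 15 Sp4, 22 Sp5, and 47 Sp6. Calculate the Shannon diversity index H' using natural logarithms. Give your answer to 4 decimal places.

1.6029

Total N = 32+69+10+15+22+47 = 195, so the proportions are 0.164103, 0.353846, 0.051282, 0.076923, 0.112821, 0.241026 (working shown to 6 dp, full precision carried).
Each pᵢ ln pᵢ term: 0.164103×(-1.807264)=-0.296577, 0.353846×(-1.038893)=-0.367608, 0.051282×(-2.970414)=-0.152329, 0.076923×(-2.564949)=-0.197304, 0.112821×(-2.181957)=-0.246170, 0.241026×(-1.422852)=-0.342944.
Sum = -1.602931, so H' = 1.6029.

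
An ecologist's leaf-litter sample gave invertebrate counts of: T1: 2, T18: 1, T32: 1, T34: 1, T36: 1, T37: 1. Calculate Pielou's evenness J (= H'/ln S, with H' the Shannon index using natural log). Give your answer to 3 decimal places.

0.976

Total N = 2+1+1+1+1+1 = 7, so the proportions are 0.28571, 0.14286, 0.14286, 0.14286, 0.14286, 0.14286 (working shown to 5 dp, full precision carried).
H' = −Σ pᵢ ln pᵢ = −((-0.35793) + (-0.27799) + (-0.27799) + (-0.27799) + (-0.27799) + (-0.27799)) = 1.74787.
With S = 6 species, ln S = 1.79176, so J = 1.74787/1.79176 = 0.97550, i.e. 0.976 to 3 decimal places.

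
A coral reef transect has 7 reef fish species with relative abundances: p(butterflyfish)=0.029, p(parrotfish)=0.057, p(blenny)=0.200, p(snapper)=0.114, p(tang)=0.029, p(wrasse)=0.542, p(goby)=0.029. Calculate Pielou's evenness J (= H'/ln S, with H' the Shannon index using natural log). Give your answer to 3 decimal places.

H' = −Σ pᵢ ln pᵢ = −((-0.10267) + (-0.16329) + (-0.32189) + (-0.24756) + (-0.10267) + (-0.33197) + (-0.10267)) = 1.37272 (working shown to 5 dp, full precision carried).
With S = 7 species, ln S = 1.94591, so J = 1.37272/1.94591 = 0.70544, i.e. 0.705 to 3 decimal places.

0.705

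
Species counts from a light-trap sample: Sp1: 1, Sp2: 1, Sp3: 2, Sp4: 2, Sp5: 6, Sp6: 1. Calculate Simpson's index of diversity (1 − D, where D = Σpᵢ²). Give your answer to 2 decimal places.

Total N = 1+1+2+2+6+1 = 13, so the proportions are 0.0769, 0.0769, 0.1538, 0.1538, 0.4615, 0.0769 (working shown to 4 dp, full precision carried).
D = 0.0769² + 0.0769² + 0.1538² + 0.1538² + 0.4615² + 0.0769² = 0.0059 + 0.0059 + 0.0237 + 0.0237 + 0.2130 + 0.0059 = 0.2781.
So 1 − D = 0.7219, i.e. 0.72 to 2 decimal places.

0.72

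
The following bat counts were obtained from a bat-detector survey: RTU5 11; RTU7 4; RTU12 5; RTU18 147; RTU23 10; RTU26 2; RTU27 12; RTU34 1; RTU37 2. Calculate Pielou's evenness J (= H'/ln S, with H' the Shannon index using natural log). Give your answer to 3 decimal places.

Total N = 11+4+5+147+10+2+12+1+2 = 194, so the proportions are 0.0567, 0.02062, 0.02577, 0.75773, 0.05155, 0.01031, 0.06186, 0.00515, 0.01031 (working shown to 5 dp, full precision carried).
H' = −Σ pᵢ ln pᵢ = −((-0.16273) + (-0.08003) + (-0.09429) + (-0.21021) + (-0.15285) + (-0.04716) + (-0.17214) + (-0.02715) + (-0.04716)) = 0.99373.
With S = 9 species, ln S = 2.19722, so J = 0.99373/2.19722 = 0.45227, i.e. 0.452 to 3 decimal places.

0.452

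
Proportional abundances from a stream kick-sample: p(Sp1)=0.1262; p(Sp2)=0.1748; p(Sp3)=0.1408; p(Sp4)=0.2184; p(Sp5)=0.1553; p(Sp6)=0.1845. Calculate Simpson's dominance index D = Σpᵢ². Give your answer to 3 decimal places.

D = 0.1262² + 0.1748² + 0.1408² + 0.2184² + 0.1553² + 0.1845² = 0.01593 + 0.03056 + 0.01982 + 0.04770 + 0.02412 + 0.03404 = 0.17216 (working shown to 5 dp, full precision carried).
To 3 decimal places, D = 0.172.

0.172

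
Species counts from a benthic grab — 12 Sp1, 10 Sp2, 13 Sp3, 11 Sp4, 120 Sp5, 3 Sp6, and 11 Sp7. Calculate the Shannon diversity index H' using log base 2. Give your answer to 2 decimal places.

1.75

Total N = 12+10+13+11+120+3+11 = 180, so the proportions are 0.0667, 0.0556, 0.0722, 0.0611, 0.6667, 0.0167, 0.0611 (working shown to 4 dp, full precision carried).
Each pᵢ log₂ pᵢ term: 0.0667×(-3.9069)=-0.2605, 0.0556×(-4.1699)=-0.2317, 0.0722×(-3.7914)=-0.2738, 0.0611×(-4.0324)=-0.2464, 0.6667×(-0.5850)=-0.3900, 0.0167×(-5.9069)=-0.0984, 0.0611×(-4.0324)=-0.2464.
Sum = -1.7472, so H' = 1.75.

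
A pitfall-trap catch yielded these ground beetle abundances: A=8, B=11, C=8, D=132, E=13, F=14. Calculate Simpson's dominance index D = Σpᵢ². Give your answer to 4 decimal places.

Total N = 8+11+8+132+13+14 = 186, so the proportions are 0.043011, 0.05914, 0.043011, 0.709677, 0.069892, 0.075269 (working shown to 6 dp, full precision carried).
D = 0.043011² + 0.05914² + 0.043011² + 0.709677² + 0.069892² + 0.075269² = 0.001850 + 0.003498 + 0.001850 + 0.503642 + 0.004885 + 0.005665 = 0.521390.
To 4 decimal places, D = 0.5214.

0.5214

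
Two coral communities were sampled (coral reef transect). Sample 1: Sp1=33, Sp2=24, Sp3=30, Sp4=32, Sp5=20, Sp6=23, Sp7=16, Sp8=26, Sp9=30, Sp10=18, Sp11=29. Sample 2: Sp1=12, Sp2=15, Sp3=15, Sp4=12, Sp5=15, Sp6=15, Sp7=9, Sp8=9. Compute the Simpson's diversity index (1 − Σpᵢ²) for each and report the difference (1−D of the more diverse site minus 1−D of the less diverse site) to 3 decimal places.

0.035

Sample 1: N=281, proportions 0.117438, 0.085409, 0.106762, 0.113879, 0.071174, 0.081851, 0.05694, 0.092527, 0.106762, 0.064057, 0.103203, giving 1−D = 0.904826 (working shown to 6 dp, full precision carried).
Sample 2: N=102, proportions 0.117647, 0.147059, 0.147059, 0.117647, 0.147059, 0.147059, 0.088235, 0.088235, giving 1−D = 0.870242.
Difference = |0.904826 − 0.870242| = 0.034584, i.e. 0.035 to 3 decimal places.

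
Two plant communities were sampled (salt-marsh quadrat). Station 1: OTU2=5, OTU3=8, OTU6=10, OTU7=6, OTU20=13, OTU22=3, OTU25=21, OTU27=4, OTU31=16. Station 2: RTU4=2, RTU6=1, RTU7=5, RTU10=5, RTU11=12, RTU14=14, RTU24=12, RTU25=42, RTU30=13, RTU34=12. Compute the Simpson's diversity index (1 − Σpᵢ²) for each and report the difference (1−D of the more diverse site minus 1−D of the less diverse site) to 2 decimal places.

Station 1: N=86, proportions 0.0581, 0.093, 0.1163, 0.0698, 0.1512, 0.0349, 0.2442, 0.0465, 0.186, giving 1−D = 0.8491 (working shown to 4 dp, full precision carried).
Station 2: N=118, proportions 0.0169, 0.0085, 0.0424, 0.0424, 0.1017, 0.1186, 0.1017, 0.3559, 0.1102, 0.1017, giving 1−D = 0.8121.
Difference = |0.8491 − 0.8121| = 0.0370, i.e. 0.04 to 2 decimal places.

0.04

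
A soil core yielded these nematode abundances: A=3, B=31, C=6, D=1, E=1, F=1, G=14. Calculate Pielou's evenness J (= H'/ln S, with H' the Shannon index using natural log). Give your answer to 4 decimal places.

0.6582

Total N = 3+31+6+1+1+1+14 = 57, so the proportions are 0.052632, 0.54386, 0.105263, 0.017544, 0.017544, 0.017544, 0.245614 (working shown to 6 dp, full precision carried).
H' = −Σ pᵢ ln pᵢ = −((-0.154970) + (-0.331245) + (-0.236978) + (-0.070931) + (-0.070931) + (-0.070931) + (-0.344841)) = 1.280827.
With S = 7 species, ln S = 1.945910, so J = 1.280827/1.945910 = 0.658215, i.e. 0.6582 to 4 decimal places.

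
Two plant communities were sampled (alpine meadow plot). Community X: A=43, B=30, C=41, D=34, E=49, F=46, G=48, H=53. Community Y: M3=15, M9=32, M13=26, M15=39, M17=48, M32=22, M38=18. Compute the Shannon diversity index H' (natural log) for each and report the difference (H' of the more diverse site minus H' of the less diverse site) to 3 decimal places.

0.191

Community X: N=344, proportions 0.125, 0.0872093, 0.119186, 0.0988372, 0.1424419, 0.1337209, 0.1395349, 0.1540698, giving H' = 2.0645368 (working shown to 7 dp, full precision carried).
Community Y: N=200, proportions 0.075, 0.16, 0.13, 0.195, 0.24, 0.11, 0.09, giving H' = 1.8735124.
Difference = |2.0645368 − 1.8735124| = 0.1910244, i.e. 0.191 to 3 decimal places.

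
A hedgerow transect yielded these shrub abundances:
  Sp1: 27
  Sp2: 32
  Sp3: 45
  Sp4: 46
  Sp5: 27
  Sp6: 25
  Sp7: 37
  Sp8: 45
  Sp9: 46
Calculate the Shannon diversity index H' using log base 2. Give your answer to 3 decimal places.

3.130

Total N = 27+32+45+46+27+25+37+45+46 = 330, so the proportions are 0.08182, 0.09697, 0.13636, 0.13939, 0.08182, 0.07576, 0.11212, 0.13636, 0.13939 (working shown to 5 dp, full precision carried).
Each pᵢ log₂ pᵢ term: 0.08182×(-3.61143)=-0.29548, 0.09697×(-3.36632)=-0.32643, 0.13636×(-2.87447)=-0.39197, 0.13939×(-2.84276)=-0.39626, 0.08182×(-3.61143)=-0.29548, 0.07576×(-3.72247)=-0.28201, 0.11212×(-3.15687)=-0.35395, 0.13636×(-2.87447)=-0.39197, 0.13939×(-2.84276)=-0.39626.
Sum = -3.12982, so H' = 3.130.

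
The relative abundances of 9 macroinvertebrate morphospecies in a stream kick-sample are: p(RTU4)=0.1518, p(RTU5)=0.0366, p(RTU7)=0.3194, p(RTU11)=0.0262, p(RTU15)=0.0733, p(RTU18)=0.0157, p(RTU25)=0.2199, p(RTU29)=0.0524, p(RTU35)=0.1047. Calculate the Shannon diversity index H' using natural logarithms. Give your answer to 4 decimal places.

1.8478

Each pᵢ ln pᵢ term (working shown to 6 dp, full precision carried): 0.1518×(-1.885191)=-0.286172, 0.0366×(-3.307707)=-0.121062, 0.3194×(-1.141311)=-0.364535, 0.0262×(-3.641996)=-0.095420, 0.0733×(-2.613195)=-0.191547, 0.0157×(-4.154095)=-0.065219, 0.2199×(-1.514582)=-0.333057, 0.0524×(-2.948849)=-0.154520, 0.1047×(-2.256656)=-0.236272.
Sum = -1.847804, so H' = 1.8478.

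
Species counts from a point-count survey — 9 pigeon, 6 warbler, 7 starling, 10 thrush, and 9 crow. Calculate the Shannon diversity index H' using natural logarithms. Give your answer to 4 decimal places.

1.5929

Total N = 9+6+7+10+9 = 41, so the proportions are 0.219512, 0.146341, 0.170732, 0.243902, 0.219512 (working shown to 6 dp, full precision carried).
Each pᵢ ln pᵢ term: 0.219512×(-1.516347)=-0.332857, 0.146341×(-1.921813)=-0.281241, 0.170732×(-1.767662)=-0.301796, 0.243902×(-1.410987)=-0.344143, 0.219512×(-1.516347)=-0.332857.
Sum = -1.592894, so H' = 1.5929.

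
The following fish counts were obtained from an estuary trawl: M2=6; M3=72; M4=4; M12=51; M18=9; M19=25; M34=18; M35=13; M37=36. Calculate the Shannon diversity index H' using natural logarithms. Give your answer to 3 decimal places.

1.868

Total N = 6+72+4+51+9+25+18+13+36 = 234, so the proportions are 0.02564, 0.30769, 0.01709, 0.21795, 0.03846, 0.10684, 0.07692, 0.05556, 0.15385 (working shown to 5 dp, full precision carried).
Each pᵢ ln pᵢ term: 0.02564×(-3.66356)=-0.09394, 0.30769×(-1.17865)=-0.36266, 0.01709×(-4.06903)=-0.06956, 0.21795×(-1.52350)=-0.33204, 0.03846×(-3.25810)=-0.12531, 0.10684×(-2.23645)=-0.23894, 0.07692×(-2.56495)=-0.19730, 0.05556×(-2.89037)=-0.16058, 0.15385×(-1.87180)=-0.28797.
Sum = -1.86830, so H' = 1.868.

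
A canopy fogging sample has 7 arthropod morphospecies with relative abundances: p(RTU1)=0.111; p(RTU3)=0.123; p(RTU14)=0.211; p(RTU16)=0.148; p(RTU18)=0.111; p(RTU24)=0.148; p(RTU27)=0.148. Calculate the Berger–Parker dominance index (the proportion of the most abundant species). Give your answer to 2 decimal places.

The largest proportion is 0.211, i.e. d = 0.21 to 2 decimal places.

0.21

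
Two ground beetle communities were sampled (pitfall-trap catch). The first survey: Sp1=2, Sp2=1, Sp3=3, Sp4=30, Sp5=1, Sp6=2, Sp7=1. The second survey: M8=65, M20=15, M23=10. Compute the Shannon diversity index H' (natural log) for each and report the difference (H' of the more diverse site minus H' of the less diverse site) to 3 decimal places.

The first survey: N=40, proportions 0.05, 0.025, 0.075, 0.75, 0.025, 0.05, 0.025, giving H' = 0.98627 (working shown to 5 dp, full precision carried).
The second survey: N=90, proportions 0.72222, 0.16667, 0.11111, giving H' = 0.77779.
Difference = |0.98627 − 0.77779| = 0.20848, i.e. 0.208 to 3 decimal places.

0.208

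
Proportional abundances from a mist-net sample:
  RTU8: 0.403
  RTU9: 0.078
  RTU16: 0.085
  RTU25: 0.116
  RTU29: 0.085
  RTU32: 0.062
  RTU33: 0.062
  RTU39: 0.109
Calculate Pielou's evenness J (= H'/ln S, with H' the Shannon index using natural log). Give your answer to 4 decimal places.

0.8755

H' = −Σ pᵢ ln pᵢ = −((-0.366254) + (-0.198982) + (-0.209534) + (-0.249883) + (-0.209534) + (-0.172398) + (-0.172398) + (-0.241588)) = 1.820572 (working shown to 6 dp, full precision carried).
With S = 8 species, ln S = 2.079442, so J = 1.820572/2.079442 = 0.875510, i.e. 0.8755 to 4 decimal places.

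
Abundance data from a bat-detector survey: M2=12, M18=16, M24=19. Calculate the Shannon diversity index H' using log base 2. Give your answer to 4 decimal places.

Total N = 12+16+19 = 47, so the proportions are 0.255319, 0.340426, 0.404255 (working shown to 6 dp, full precision carried).
Each pᵢ log₂ pᵢ term: 0.255319×(-1.969626)=-0.502883, 0.340426×(-1.554589)=-0.529222, 0.404255×(-1.306661)=-0.528225.
Sum = -1.560330, so H' = 1.5603.

1.5603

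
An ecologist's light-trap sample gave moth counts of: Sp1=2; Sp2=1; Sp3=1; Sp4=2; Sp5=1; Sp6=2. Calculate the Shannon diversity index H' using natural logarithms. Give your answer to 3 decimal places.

1.735

Total N = 2+1+1+2+1+2 = 9, so the proportions are 0.22222, 0.11111, 0.11111, 0.22222, 0.11111, 0.22222 (working shown to 5 dp, full precision carried).
Each pᵢ ln pᵢ term: 0.22222×(-1.50408)=-0.33424, 0.11111×(-2.19722)=-0.24414, 0.11111×(-2.19722)=-0.24414, 0.22222×(-1.50408)=-0.33424, 0.11111×(-2.19722)=-0.24414, 0.22222×(-1.50408)=-0.33424.
Sum = -1.73513, so H' = 1.735.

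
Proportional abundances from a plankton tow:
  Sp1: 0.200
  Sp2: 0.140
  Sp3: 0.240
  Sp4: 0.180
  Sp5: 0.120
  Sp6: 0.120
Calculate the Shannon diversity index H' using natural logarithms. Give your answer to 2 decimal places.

1.76

Each pᵢ ln pᵢ term (working shown to 4 dp, full precision carried): 0.2×(-1.6094)=-0.3219, 0.14×(-1.9661)=-0.2753, 0.24×(-1.4271)=-0.3425, 0.18×(-1.7148)=-0.3087, 0.12×(-2.1203)=-0.2544, 0.12×(-2.1203)=-0.2544.
Sum = -1.7572, so H' = 1.76.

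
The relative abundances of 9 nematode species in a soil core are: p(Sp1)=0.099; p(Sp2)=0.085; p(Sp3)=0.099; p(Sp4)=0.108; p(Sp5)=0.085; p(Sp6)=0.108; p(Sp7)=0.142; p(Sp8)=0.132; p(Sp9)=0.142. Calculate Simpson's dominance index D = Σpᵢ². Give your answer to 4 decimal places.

D = 0.099² + 0.085² + 0.099² + 0.108² + 0.085² + 0.108² + 0.142² + 0.132² + 0.142² = 0.009801 + 0.007225 + 0.009801 + 0.011664 + 0.007225 + 0.011664 + 0.020164 + 0.017424 + 0.020164 = 0.115132 (working shown to 6 dp, full precision carried).
To 4 decimal places, D = 0.1151.

0.1151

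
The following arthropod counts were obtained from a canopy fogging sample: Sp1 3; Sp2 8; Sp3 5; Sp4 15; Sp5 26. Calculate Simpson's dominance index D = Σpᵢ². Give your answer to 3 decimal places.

0.307

Total N = 3+8+5+15+26 = 57, so the proportions are 0.05263, 0.14035, 0.08772, 0.26316, 0.45614 (working shown to 5 dp, full precision carried).
D = 0.05263² + 0.14035² + 0.08772² + 0.26316² + 0.45614² = 0.00277 + 0.01970 + 0.00769 + 0.06925 + 0.20806 = 0.30748.
To 3 decimal places, D = 0.307.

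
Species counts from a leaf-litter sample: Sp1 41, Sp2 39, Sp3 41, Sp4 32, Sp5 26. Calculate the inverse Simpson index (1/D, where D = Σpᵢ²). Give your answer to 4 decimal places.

Total N = 41+39+41+32+26 = 179, so the proportions are 0.22905028, 0.21787709, 0.22905028, 0.17877095, 0.1452514 (working shown to 8 dp, full precision carried).
D = 0.22905028² + 0.21787709² + 0.22905028² + 0.17877095² + 0.1452514² = 0.05246403 + 0.04747043 + 0.05246403 + 0.03195905 + 0.02109797 = 0.20545551.
So 1/D = 4.867234, i.e. 4.8672 to 4 decimal places.

4.8672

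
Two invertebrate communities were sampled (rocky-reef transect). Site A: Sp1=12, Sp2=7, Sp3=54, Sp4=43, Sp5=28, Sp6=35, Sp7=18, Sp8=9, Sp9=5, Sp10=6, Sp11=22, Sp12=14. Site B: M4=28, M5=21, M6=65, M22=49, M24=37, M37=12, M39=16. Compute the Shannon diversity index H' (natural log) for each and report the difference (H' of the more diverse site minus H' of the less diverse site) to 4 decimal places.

0.4356

Site A: N=253, proportions 0.047431, 0.027668, 0.213439, 0.16996, 0.110672, 0.13834, 0.071146, 0.035573, 0.019763, 0.023715, 0.086957, 0.055336, giving H' = 2.237480 (working shown to 6 dp, full precision carried).
Site B: N=228, proportions 0.122807, 0.092105, 0.285088, 0.214912, 0.162281, 0.052632, 0.070175, giving H' = 1.801910.
Difference = |2.237480 − 1.801910| = 0.435570, i.e. 0.4356 to 4 decimal places.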